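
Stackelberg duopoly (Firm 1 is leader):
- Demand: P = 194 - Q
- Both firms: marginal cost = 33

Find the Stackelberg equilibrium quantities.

q₁* (leader) = 80.5, q₂* (follower) = 40.25

Work:
Follower's reaction: q₂ = (a - c - q₁)/2
Leader substitutes: π₁ = q₁·(a - q₁ - (a-c-q₁)/2 - c)
FOC: q₁* = (194 - 33)/2 = 80.50
Then: q₂* = (194 - 33 - 80.5)/2 = 40.25
Leader has first-mover advantage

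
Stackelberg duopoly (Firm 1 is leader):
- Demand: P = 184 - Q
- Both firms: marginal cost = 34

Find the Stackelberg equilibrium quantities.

q₁* (leader) = 75.0, q₂* (follower) = 37.5

Work:
Follower's reaction: q₂ = (a - c - q₁)/2
Leader substitutes: π₁ = q₁·(a - q₁ - (a-c-q₁)/2 - c)
FOC: q₁* = (184 - 34)/2 = 75.00
Then: q₂* = (184 - 34 - 75.0)/2 = 37.50
Leader has first-mover advantage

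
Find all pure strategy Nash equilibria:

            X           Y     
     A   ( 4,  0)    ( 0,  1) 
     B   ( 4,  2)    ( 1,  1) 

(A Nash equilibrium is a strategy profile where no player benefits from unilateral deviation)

Nash equilibrium: (B, X)

Work:
Best responses:
  P1 vs X: payoffs [4, 4] → best response A/B (payoff 4)
  P1 vs Y: payoffs [0, 1] → best response B (payoff 1)
  P2 vs A: payoffs [0, 1] → best response Y (payoff 1)
  P2 vs B: payoffs [2, 1] → best response X (payoff 2)
Mutual best responses: (B,X) → Nash equilibria.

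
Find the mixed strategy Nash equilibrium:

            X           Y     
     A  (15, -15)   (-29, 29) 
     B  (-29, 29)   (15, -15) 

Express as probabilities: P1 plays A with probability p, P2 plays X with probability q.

p = 0.5, q = 0.5

Work:
Find probabilities that make opponent indifferent:
P2 chooses q to make P1 indifferent between A and B
P1 chooses p to make P2 indifferent between X and Y
Mixed NE: P1 plays (A: 0.5, B: 0.5), P2 plays (X: 0.5, Y: 0.5)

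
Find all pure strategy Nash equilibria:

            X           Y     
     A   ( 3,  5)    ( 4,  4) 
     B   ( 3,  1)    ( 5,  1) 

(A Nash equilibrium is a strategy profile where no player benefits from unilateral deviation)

Nash equilibrium: (A, X), (B, X), (B, Y)

Work:
Best responses:
  P1 vs X: payoffs [3, 3] → best response A/B (payoff 3)
  P1 vs Y: payoffs [4, 5] → best response B (payoff 5)
  P2 vs A: payoffs [5, 4] → best response X (payoff 5)
  P2 vs B: payoffs [1, 1] → best response X/Y (payoff 1)
Mutual best responses: (A,X), (B,X), (B,Y) → Nash equilibria.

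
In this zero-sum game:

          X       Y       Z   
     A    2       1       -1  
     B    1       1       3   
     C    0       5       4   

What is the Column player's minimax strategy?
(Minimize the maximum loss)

Column should play X, value = 2

Work:
Column player minimizes Row's maximum payoff:
Column X: max payoff to Row = 2
Column Y: max payoff to Row = 5
Column Z: max payoff to Row = 4
Minimum is 2, achieved by column X.
Minimax strategy: X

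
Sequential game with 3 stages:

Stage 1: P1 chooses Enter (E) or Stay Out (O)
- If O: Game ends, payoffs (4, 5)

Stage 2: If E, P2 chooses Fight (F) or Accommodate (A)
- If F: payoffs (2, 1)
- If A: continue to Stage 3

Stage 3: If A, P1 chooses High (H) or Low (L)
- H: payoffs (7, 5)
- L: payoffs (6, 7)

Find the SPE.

SPE: (E, A, H); Outcome (7, 5)

Work:
Stage 3: P1 chooses H (7 vs 6)
Stage 2: P2: F->1, A->5 (anticipating H). Choose A
Stage 1: P1: O->4, E->7 (anticipating A, H). Choose E
SPE path: E -> A -> H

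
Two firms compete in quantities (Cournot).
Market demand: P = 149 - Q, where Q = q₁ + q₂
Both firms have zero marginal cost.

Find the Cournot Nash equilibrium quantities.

q₁* = q₂* = 49.67; P* = 49.67

Work:
Profit: π_i = P·q_i = (a - q_i - q_j)·q_i
FOC: ∂π_i/∂q_i = a - 2q_i - q_j = 0
Reaction function: q_i = (149 - q_j)/2
Symmetry: q* = 149/3 = 49.67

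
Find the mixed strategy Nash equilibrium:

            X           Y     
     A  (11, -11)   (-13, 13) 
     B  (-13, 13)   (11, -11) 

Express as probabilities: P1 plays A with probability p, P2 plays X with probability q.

p = 0.5, q = 0.5

Work:
Find probabilities that make opponent indifferent:
P2 chooses q to make P1 indifferent between A and B
P1 chooses p to make P2 indifferent between X and Y
Mixed NE: P1 plays (A: 0.5, B: 0.5), P2 plays (X: 0.5, Y: 0.5)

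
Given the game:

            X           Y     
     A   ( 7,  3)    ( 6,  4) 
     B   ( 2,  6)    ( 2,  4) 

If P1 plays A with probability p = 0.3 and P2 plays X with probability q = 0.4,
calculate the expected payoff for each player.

E[P1] = 3.32, E[P2] = 4.44

Work:
E[P1] = p·q·π₁(A,X) + p·(1-q)·π₁(A,Y) + (1-p)·q·π₁(B,X) + (1-p)·(1-q)·π₁(B,Y)
= 0.3·0.4·7 + 0.3·0.6·6 + 0.7·0.4·2 + 0.7·0.6·2
= 3.32

E[P2] = 4.44 (similar calculation)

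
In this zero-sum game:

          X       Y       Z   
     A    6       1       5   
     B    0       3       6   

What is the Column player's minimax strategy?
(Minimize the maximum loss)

Column should play Y, value = 3

Work:
Column player minimizes Row's maximum payoff:
Column X: max payoff to Row = 6
Column Y: max payoff to Row = 3
Column Z: max payoff to Row = 6
Minimum is 3, achieved by column Y.
Minimax strategy: Y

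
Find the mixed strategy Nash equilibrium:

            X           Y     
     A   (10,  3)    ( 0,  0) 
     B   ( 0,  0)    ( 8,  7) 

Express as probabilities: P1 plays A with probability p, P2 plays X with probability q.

p = 0.7, q = 0.4444

Work:
Find probabilities that make opponent indifferent:
P2 chooses q to make P1 indifferent between A and B
P1 chooses p to make P2 indifferent between X and Y
Mixed NE: P1 plays (A: 0.7, B: 0.3), P2 plays (X: 0.4444, Y: 0.5556)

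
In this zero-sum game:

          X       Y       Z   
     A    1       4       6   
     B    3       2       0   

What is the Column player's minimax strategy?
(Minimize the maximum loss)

Column should play X, value = 3

Work:
Column player minimizes Row's maximum payoff:
Column X: max payoff to Row = 3
Column Y: max payoff to Row = 4
Column Z: max payoff to Row = 6
Minimum is 3, achieved by column X.
Minimax strategy: X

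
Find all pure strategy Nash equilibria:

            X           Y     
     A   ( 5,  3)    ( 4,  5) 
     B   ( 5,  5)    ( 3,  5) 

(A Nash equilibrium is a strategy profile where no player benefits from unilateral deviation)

Nash equilibrium: (A, Y), (B, X)

Work:
Best responses:
  P1 vs X: payoffs [5, 5] → best response A/B (payoff 5)
  P1 vs Y: payoffs [4, 3] → best response A (payoff 4)
  P2 vs A: payoffs [3, 5] → best response Y (payoff 5)
  P2 vs B: payoffs [5, 5] → best response X/Y (payoff 5)
Mutual best responses: (A,Y), (B,X) → Nash equilibria.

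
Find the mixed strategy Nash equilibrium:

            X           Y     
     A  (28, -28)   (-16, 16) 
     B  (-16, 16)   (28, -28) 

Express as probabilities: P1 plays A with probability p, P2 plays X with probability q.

p = 0.5, q = 0.5

Work:
Find probabilities that make opponent indifferent:
P2 chooses q to make P1 indifferent between A and B
P1 chooses p to make P2 indifferent between X and Y
Mixed NE: P1 plays (A: 0.5, B: 0.5), P2 plays (X: 0.5, Y: 0.5)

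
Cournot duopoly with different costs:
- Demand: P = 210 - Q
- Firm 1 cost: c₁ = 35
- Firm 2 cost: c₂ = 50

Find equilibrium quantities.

q₁* = 63.33, q₂* = 48.33

Work:
Reaction: q₁ = (210 - 35 - q₂)/2
Reaction: q₂ = (210 - 50 - q₁)/2
Solve simultaneously:
q₁* = (210 - 2×35 + 50)/3 = 63.33
q₂* = (210 - 2×50 + 35)/3 = 48.33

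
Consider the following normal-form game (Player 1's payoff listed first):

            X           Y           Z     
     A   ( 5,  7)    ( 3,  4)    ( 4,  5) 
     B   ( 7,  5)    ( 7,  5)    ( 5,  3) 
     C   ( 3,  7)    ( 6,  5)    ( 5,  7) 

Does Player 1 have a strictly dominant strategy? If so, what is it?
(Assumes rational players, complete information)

No strictly dominant strategy exists for Player 1

Work:
A strategy strictly dominates another if it gives a strictly higher payoff against every opponent action. Compare each pair of P1's strategies column-by-column:
  A vs B: [5 vs 7, 3 vs 7, 4 vs 5] → A does not strictly dominate B (column X: 5 ≤ 7)
  A vs C: [5 vs 3, 3 vs 6, 4 vs 5] → A does not strictly dominate C (column Y: 3 ≤ 6)
  B vs A: [7 vs 5, 7 vs 3, 5 vs 4] → B strictly dominates A
  B vs C: [7 vs 3, 7 vs 6, 5 vs 5] → B does not strictly dominate C (column Z: 5 ≤ 5)
  C vs A: [3 vs 5, 6 vs 3, 5 vs 4] → C does not strictly dominate A (column X: 3 ≤ 5)
  C vs B: [3 vs 7, 6 vs 7, 5 vs 5] → C does not strictly dominate B (column X: 3 ≤ 7)
No single strategy strictly dominates all others → no strictly dominant strategy.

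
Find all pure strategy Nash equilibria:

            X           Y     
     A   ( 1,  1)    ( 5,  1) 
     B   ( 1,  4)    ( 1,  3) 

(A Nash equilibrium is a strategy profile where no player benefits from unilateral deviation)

Nash equilibrium: (A, X), (A, Y), (B, X)

Work:
Best responses:
  P1 vs X: payoffs [1, 1] → best response A/B (payoff 1)
  P1 vs Y: payoffs [5, 1] → best response A (payoff 5)
  P2 vs A: payoffs [1, 1] → best response X/Y (payoff 1)
  P2 vs B: payoffs [4, 3] → best response X (payoff 4)
Mutual best responses: (A,X), (A,Y), (B,X) → Nash equilibria.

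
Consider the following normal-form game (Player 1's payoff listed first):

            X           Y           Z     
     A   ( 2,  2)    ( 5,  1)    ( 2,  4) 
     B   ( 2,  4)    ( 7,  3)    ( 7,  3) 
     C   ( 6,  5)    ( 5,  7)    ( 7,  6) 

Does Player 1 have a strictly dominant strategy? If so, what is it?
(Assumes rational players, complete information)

No strictly dominant strategy exists for Player 1

Work:
A strategy strictly dominates another if it gives a strictly higher payoff against every opponent action. Compare each pair of P1's strategies column-by-column:
  A vs B: [2 vs 2, 5 vs 7, 2 vs 7] → A does not strictly dominate B (column X: 2 ≤ 2)
  A vs C: [2 vs 6, 5 vs 5, 2 vs 7] → A does not strictly dominate C (column X: 2 ≤ 6)
  B vs A: [2 vs 2, 7 vs 5, 7 vs 2] → B does not strictly dominate A (column X: 2 ≤ 2)
  B vs C: [2 vs 6, 7 vs 5, 7 vs 7] → B does not strictly dominate C (column X: 2 ≤ 6)
  C vs A: [6 vs 2, 5 vs 5, 7 vs 2] → C does not strictly dominate A (column Y: 5 ≤ 5)
  C vs B: [6 vs 2, 5 vs 7, 7 vs 7] → C does not strictly dominate B (column Y: 5 ≤ 7)
No single strategy strictly dominates all others → no strictly dominant strategy.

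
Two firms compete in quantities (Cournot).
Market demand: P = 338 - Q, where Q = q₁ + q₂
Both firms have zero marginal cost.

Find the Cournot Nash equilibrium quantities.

q₁* = q₂* = 112.67; P* = 112.67

Work:
Profit: π_i = P·q_i = (a - q_i - q_j)·q_i
FOC: ∂π_i/∂q_i = a - 2q_i - q_j = 0
Reaction function: q_i = (338 - q_j)/2
Symmetry: q* = 338/3 = 112.67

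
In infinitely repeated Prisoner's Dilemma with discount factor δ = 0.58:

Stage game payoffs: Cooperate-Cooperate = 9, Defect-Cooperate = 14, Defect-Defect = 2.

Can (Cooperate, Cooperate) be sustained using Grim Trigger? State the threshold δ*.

δ* = 0.4167; since δ = 0.58 ≥ 0.4167, cooperation can be sustained

Work:
For Grim Trigger:
Cooperate forever: 9/(1-δ)
Defect then punished: 14 + 2·δ/(1-δ)
Need: 9/(1-δ) ≥ 14 + 2·δ/(1-δ)
Solving: δ ≥ (T-R)/(T-P) = (14-9)/(14-2) = 0.4167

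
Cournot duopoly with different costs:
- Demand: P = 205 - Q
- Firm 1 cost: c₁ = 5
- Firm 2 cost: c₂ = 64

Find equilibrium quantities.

q₁* = 86.33, q₂* = 27.33

Work:
Reaction: q₁ = (205 - 5 - q₂)/2
Reaction: q₂ = (205 - 64 - q₁)/2
Solve simultaneously:
q₁* = (205 - 2×5 + 64)/3 = 86.33
q₂* = (205 - 2×64 + 5)/3 = 27.33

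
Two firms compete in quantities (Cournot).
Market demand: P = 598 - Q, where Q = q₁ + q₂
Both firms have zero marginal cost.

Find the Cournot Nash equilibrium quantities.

q₁* = q₂* = 199.33; P* = 199.33

Work:
Profit: π_i = P·q_i = (a - q_i - q_j)·q_i
FOC: ∂π_i/∂q_i = a - 2q_i - q_j = 0
Reaction function: q_i = (598 - q_j)/2
Symmetry: q* = 598/3 = 199.33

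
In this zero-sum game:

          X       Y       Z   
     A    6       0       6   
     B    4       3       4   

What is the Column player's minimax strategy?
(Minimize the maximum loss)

Column should play Y, value = 3

Work:
Column player minimizes Row's maximum payoff:
Column X: max payoff to Row = 6
Column Y: max payoff to Row = 3
Column Z: max payoff to Row = 6
Minimum is 3, achieved by column Y.
Minimax strategy: Y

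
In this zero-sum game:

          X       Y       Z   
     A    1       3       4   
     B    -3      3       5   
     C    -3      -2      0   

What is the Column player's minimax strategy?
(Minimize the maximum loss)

Column should play X, value = 1

Work:
Column player minimizes Row's maximum payoff:
Column X: max payoff to Row = 1
Column Y: max payoff to Row = 3
Column Z: max payoff to Row = 5
Minimum is 1, achieved by column X.
Minimax strategy: X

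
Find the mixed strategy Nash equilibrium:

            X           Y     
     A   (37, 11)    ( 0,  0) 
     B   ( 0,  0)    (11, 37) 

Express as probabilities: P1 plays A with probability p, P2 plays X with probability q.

p = 0.7708, q = 0.2292

Work:
Find probabilities that make opponent indifferent:
P2 chooses q to make P1 indifferent between A and B
P1 chooses p to make P2 indifferent between X and Y
Mixed NE: P1 plays (A: 0.7708, B: 0.2292), P2 plays (X: 0.2292, Y: 0.7708)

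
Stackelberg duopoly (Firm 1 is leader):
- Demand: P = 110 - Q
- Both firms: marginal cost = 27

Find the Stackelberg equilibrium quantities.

q₁* (leader) = 41.5, q₂* (follower) = 20.75

Work:
Follower's reaction: q₂ = (a - c - q₁)/2
Leader substitutes: π₁ = q₁·(a - q₁ - (a-c-q₁)/2 - c)
FOC: q₁* = (110 - 27)/2 = 41.50
Then: q₂* = (110 - 27 - 41.5)/2 = 20.75
Leader has first-mover advantage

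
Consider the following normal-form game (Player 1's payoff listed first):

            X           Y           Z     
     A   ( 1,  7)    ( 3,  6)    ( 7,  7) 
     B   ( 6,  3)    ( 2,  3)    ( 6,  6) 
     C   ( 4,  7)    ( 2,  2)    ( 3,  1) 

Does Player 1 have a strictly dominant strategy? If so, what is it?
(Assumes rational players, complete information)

No strictly dominant strategy exists for Player 1

Work:
A strategy strictly dominates another if it gives a strictly higher payoff against every opponent action. Compare each pair of P1's strategies column-by-column:
  A vs B: [1 vs 6, 3 vs 2, 7 vs 6] → A does not strictly dominate B (column X: 1 ≤ 6)
  A vs C: [1 vs 4, 3 vs 2, 7 vs 3] → A does not strictly dominate C (column X: 1 ≤ 4)
  B vs A: [6 vs 1, 2 vs 3, 6 vs 7] → B does not strictly dominate A (column Y: 2 ≤ 3)
  B vs C: [6 vs 4, 2 vs 2, 6 vs 3] → B does not strictly dominate C (column Y: 2 ≤ 2)
  C vs A: [4 vs 1, 2 vs 3, 3 vs 7] → C does not strictly dominate A (column Y: 2 ≤ 3)
  C vs B: [4 vs 6, 2 vs 2, 3 vs 6] → C does not strictly dominate B (column X: 4 ≤ 6)
No single strategy strictly dominates all others → no strictly dominant strategy.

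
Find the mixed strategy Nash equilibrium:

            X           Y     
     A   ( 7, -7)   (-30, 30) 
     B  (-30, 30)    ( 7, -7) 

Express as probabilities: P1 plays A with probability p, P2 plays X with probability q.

p = 0.5, q = 0.5

Work:
Find probabilities that make opponent indifferent:
P2 chooses q to make P1 indifferent between A and B
P1 chooses p to make P2 indifferent between X and Y
Mixed NE: P1 plays (A: 0.5, B: 0.5), P2 plays (X: 0.5, Y: 0.5)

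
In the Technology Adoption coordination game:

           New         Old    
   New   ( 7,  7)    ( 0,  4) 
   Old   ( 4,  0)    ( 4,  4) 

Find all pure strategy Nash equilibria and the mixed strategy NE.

Pure NE: (New, New) and (Old, Old); Mixed NE: p = 0.5714, q = 0.5714

Work:
Check pure NE:
(New, New): (7, 7) - no unilateral deviation beneficial
(Old, Old): (4, 4) - no unilateral deviation beneficial
Mixed NE: P1 plays New with p = 0.5714, P2 plays New with q = 0.5714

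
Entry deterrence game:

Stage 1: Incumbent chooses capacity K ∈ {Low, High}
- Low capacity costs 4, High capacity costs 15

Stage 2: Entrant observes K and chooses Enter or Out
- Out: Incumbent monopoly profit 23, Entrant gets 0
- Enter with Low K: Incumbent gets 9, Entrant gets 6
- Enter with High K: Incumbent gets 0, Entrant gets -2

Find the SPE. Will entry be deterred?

SPE: (High, Enter|Low, Out|High); Entry deterred. Incumbent net profit = 8

Work:
After Low K: Entrant enters (6 > 0)
After High K: Entrant stays out (-2 < 0)
Incumbent: Low → 9−4=5, High → 23−15=8
Incumbent chooses High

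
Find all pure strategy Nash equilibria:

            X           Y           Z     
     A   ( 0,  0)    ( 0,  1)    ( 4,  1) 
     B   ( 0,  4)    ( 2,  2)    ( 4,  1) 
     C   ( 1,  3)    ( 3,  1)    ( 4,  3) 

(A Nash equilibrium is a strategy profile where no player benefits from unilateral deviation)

Nash equilibrium: (A, Z), (C, X), (C, Z)

Work:
Best responses:
  P1 vs X: payoffs [0, 0, 1] → best response C (payoff 1)
  P1 vs Y: payoffs [0, 2, 3] → best response C (payoff 3)
  P1 vs Z: payoffs [4, 4, 4] → best response A/B/C (payoff 4)
  P2 vs A: payoffs [0, 1, 1] → best response Y/Z (payoff 1)
  P2 vs B: payoffs [4, 2, 1] → best response X (payoff 4)
  P2 vs C: payoffs [3, 1, 3] → best response X/Z (payoff 3)
Mutual best responses: (A,Z), (C,X), (C,Z) → Nash equilibria.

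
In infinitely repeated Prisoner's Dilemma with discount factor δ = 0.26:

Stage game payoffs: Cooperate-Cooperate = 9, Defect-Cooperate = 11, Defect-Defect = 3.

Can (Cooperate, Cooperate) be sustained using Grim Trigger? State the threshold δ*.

δ* = 0.25; since δ = 0.26 ≥ 0.25, cooperation can be sustained

Work:
For Grim Trigger:
Cooperate forever: 9/(1-δ)
Defect then punished: 11 + 3·δ/(1-δ)
Need: 9/(1-δ) ≥ 11 + 3·δ/(1-δ)
Solving: δ ≥ (T-R)/(T-P) = (11-9)/(11-3) = 0.25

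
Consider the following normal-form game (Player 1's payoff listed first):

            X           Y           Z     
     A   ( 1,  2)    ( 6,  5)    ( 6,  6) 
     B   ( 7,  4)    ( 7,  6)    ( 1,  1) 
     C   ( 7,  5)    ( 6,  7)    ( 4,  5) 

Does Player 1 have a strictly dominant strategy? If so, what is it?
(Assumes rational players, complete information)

No strictly dominant strategy exists for Player 1

Work:
A strategy strictly dominates another if it gives a strictly higher payoff against every opponent action. Compare each pair of P1's strategies column-by-column:
  A vs B: [1 vs 7, 6 vs 7, 6 vs 1] → A does not strictly dominate B (column X: 1 ≤ 7)
  A vs C: [1 vs 7, 6 vs 6, 6 vs 4] → A does not strictly dominate C (column X: 1 ≤ 7)
  B vs A: [7 vs 1, 7 vs 6, 1 vs 6] → B does not strictly dominate A (column Z: 1 ≤ 6)
  B vs C: [7 vs 7, 7 vs 6, 1 vs 4] → B does not strictly dominate C (column X: 7 ≤ 7)
  C vs A: [7 vs 1, 6 vs 6, 4 vs 6] → C does not strictly dominate A (column Y: 6 ≤ 6)
  C vs B: [7 vs 7, 6 vs 7, 4 vs 1] → C does not strictly dominate B (column X: 7 ≤ 7)
No single strategy strictly dominates all others → no strictly dominant strategy.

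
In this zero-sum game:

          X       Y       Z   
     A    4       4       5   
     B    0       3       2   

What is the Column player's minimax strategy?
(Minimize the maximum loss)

Column should play X or Y (all achieve the minimum), value = 4

Work:
Column player minimizes Row's maximum payoff:
Column X: max payoff to Row = 4
Column Y: max payoff to Row = 4
Column Z: max payoff to Row = 5
Minimum is 4, achieved by columns X, Y (tied).
Each of X or Y is a minimax strategy.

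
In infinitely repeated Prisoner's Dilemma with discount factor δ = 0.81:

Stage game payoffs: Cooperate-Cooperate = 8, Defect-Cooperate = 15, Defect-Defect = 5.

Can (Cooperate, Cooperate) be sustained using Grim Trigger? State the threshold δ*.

δ* = 0.7; since δ = 0.81 ≥ 0.7, cooperation can be sustained

Work:
For Grim Trigger:
Cooperate forever: 8/(1-δ)
Defect then punished: 15 + 5·δ/(1-δ)
Need: 8/(1-δ) ≥ 15 + 5·δ/(1-δ)
Solving: δ ≥ (T-R)/(T-P) = (15-8)/(15-5) = 0.7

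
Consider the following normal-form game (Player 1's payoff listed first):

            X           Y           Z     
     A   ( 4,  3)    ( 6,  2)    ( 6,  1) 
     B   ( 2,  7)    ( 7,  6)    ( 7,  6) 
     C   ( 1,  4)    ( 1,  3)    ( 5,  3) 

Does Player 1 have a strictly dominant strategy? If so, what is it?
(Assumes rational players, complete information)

No strictly dominant strategy exists for Player 1

Work:
A strategy strictly dominates another if it gives a strictly higher payoff against every opponent action. Compare each pair of P1's strategies column-by-column:
  A vs B: [4 vs 2, 6 vs 7, 6 vs 7] → A does not strictly dominate B (column Y: 6 ≤ 7)
  A vs C: [4 vs 1, 6 vs 1, 6 vs 5] → A strictly dominates C
  B vs A: [2 vs 4, 7 vs 6, 7 vs 6] → B does not strictly dominate A (column X: 2 ≤ 4)
  B vs C: [2 vs 1, 7 vs 1, 7 vs 5] → B strictly dominates C
  C vs A: [1 vs 4, 1 vs 6, 5 vs 6] → C does not strictly dominate A (column X: 1 ≤ 4)
  C vs B: [1 vs 2, 1 vs 7, 5 vs 7] → C does not strictly dominate B (column X: 1 ≤ 2)
No single strategy strictly dominates all others → no strictly dominant strategy.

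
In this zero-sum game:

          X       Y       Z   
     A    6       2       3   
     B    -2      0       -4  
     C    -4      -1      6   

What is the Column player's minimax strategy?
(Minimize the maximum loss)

Column should play Y, value = 2

Work:
Column player minimizes Row's maximum payoff:
Column X: max payoff to Row = 6
Column Y: max payoff to Row = 2
Column Z: max payoff to Row = 6
Minimum is 2, achieved by column Y.
Minimax strategy: Y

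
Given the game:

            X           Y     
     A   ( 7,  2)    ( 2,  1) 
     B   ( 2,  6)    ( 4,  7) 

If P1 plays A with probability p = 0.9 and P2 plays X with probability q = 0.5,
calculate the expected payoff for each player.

E[P1] = 4.35, E[P2] = 2.0

Work:
E[P1] = p·q·π₁(A,X) + p·(1-q)·π₁(A,Y) + (1-p)·q·π₁(B,X) + (1-p)·(1-q)·π₁(B,Y)
= 0.9·0.5·7 + 0.9·0.5·2 + 0.1·0.5·2 + 0.1·0.5·4
= 4.35

E[P2] = 2.0 (similar calculation)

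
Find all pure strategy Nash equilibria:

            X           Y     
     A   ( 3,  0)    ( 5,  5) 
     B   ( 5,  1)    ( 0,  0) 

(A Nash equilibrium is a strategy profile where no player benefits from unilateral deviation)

Nash equilibrium: (A, Y), (B, X)

Work:
Best responses:
  P1 vs X: payoffs [3, 5] → best response B (payoff 5)
  P1 vs Y: payoffs [5, 0] → best response A (payoff 5)
  P2 vs A: payoffs [0, 5] → best response Y (payoff 5)
  P2 vs B: payoffs [1, 0] → best response X (payoff 1)
Mutual best responses: (A,Y), (B,X) → Nash equilibria.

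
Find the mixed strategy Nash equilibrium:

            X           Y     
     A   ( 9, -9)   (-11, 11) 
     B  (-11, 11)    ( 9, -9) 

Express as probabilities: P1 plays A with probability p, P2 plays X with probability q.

p = 0.5, q = 0.5

Work:
Find probabilities that make opponent indifferent:
P2 chooses q to make P1 indifferent between A and B
P1 chooses p to make P2 indifferent between X and Y
Mixed NE: P1 plays (A: 0.5, B: 0.5), P2 plays (X: 0.5, Y: 0.5)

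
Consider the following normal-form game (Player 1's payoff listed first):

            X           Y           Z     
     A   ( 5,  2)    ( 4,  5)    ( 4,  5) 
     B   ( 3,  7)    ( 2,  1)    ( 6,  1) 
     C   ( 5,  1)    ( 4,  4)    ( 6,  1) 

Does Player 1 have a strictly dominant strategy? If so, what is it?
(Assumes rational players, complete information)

No strictly dominant strategy exists for Player 1

Work:
A strategy strictly dominates another if it gives a strictly higher payoff against every opponent action. Compare each pair of P1's strategies column-by-column:
  A vs B: [5 vs 3, 4 vs 2, 4 vs 6] → A does not strictly dominate B (column Z: 4 ≤ 6)
  A vs C: [5 vs 5, 4 vs 4, 4 vs 6] → A does not strictly dominate C (column X: 5 ≤ 5)
  B vs A: [3 vs 5, 2 vs 4, 6 vs 4] → B does not strictly dominate A (column X: 3 ≤ 5)
  B vs C: [3 vs 5, 2 vs 4, 6 vs 6] → B does not strictly dominate C (column X: 3 ≤ 5)
  C vs A: [5 vs 5, 4 vs 4, 6 vs 4] → C does not strictly dominate A (column X: 5 ≤ 5)
  C vs B: [5 vs 3, 4 vs 2, 6 vs 6] → C does not strictly dominate B (column Z: 6 ≤ 6)
No single strategy strictly dominates all others → no strictly dominant strategy.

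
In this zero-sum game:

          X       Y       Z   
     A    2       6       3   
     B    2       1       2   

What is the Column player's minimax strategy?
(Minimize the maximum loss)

Column should play X, value = 2

Work:
Column player minimizes Row's maximum payoff:
Column X: max payoff to Row = 2
Column Y: max payoff to Row = 6
Column Z: max payoff to Row = 3
Minimum is 2, achieved by column X.
Minimax strategy: X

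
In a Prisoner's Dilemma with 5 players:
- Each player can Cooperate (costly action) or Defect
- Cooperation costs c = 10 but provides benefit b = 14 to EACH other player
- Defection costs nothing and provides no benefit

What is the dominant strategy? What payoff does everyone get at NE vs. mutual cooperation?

Dominant: Defect; NE payoff = 0; Coop payoff = 46

Work:
Defect dominates (saves cost c = 10, benefit to others is external)
NE: All defect → everyone gets 0
If all cooperate: each receives (4)×14 - 10 = 46
Social dilemma: 46 > 0 but NE gives 0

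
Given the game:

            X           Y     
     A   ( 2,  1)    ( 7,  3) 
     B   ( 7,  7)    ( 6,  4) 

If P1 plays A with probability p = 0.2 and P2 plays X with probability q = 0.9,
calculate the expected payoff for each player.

E[P1] = 6.02, E[P2] = 5.6

Work:
E[P1] = p·q·π₁(A,X) + p·(1-q)·π₁(A,Y) + (1-p)·q·π₁(B,X) + (1-p)·(1-q)·π₁(B,Y)
= 0.2·0.9·2 + 0.2·0.1·7 + 0.8·0.9·7 + 0.8·0.1·6
= 6.02

E[P2] = 5.6 (similar calculation)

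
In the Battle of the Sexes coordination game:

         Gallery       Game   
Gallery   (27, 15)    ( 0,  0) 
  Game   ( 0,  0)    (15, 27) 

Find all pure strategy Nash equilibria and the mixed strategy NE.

Pure NE: (Gallery, Gallery) and (Game, Game); Mixed NE: p = 0.6429, q = 0.3571

Work:
Check pure NE:
(Gallery, Gallery): (27, 15) - no unilateral deviation beneficial
(Game, Game): (15, 27) - no unilateral deviation beneficial
Mixed NE: P1 plays Gallery with p = 0.6429, P2 plays Gallery with q = 0.3571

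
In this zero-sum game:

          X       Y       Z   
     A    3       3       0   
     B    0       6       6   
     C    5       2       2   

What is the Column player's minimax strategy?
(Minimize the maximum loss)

Column should play X, value = 5

Work:
Column player minimizes Row's maximum payoff:
Column X: max payoff to Row = 5
Column Y: max payoff to Row = 6
Column Z: max payoff to Row = 6
Minimum is 5, achieved by column X.
Minimax strategy: X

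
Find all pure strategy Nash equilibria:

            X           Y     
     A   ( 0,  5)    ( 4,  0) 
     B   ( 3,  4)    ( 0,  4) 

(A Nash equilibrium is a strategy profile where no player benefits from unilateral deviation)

Nash equilibrium: (B, X)

Work:
Best responses:
  P1 vs X: payoffs [0, 3] → best response B (payoff 3)
  P1 vs Y: payoffs [4, 0] → best response A (payoff 4)
  P2 vs A: payoffs [5, 0] → best response X (payoff 5)
  P2 vs B: payoffs [4, 4] → best response X/Y (payoff 4)
Mutual best responses: (B,X) → Nash equilibria.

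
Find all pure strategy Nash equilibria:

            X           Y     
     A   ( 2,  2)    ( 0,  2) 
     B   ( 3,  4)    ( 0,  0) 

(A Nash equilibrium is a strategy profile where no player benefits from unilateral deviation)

Nash equilibrium: (A, Y), (B, X)

Work:
Best responses:
  P1 vs X: payoffs [2, 3] → best response B (payoff 3)
  P1 vs Y: payoffs [0, 0] → best response A/B (payoff 0)
  P2 vs A: payoffs [2, 2] → best response X/Y (payoff 2)
  P2 vs B: payoffs [4, 0] → best response X (payoff 4)
Mutual best responses: (A,Y), (B,X) → Nash equilibria.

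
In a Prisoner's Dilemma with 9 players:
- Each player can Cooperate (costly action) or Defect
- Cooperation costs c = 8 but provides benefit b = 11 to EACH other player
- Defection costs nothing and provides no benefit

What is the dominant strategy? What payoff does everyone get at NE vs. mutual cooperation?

Dominant: Defect; NE payoff = 0; Coop payoff = 80

Work:
Defect dominates (saves cost c = 8, benefit to others is external)
NE: All defect → everyone gets 0
If all cooperate: each receives (8)×11 - 8 = 80
Social dilemma: 80 > 0 but NE gives 0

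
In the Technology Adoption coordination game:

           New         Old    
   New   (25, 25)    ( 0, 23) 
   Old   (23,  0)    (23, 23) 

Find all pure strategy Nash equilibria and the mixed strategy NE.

Pure NE: (New, New) and (Old, Old); Mixed NE: p = 0.92, q = 0.92

Work:
Check pure NE:
(New, New): (25, 25) - no unilateral deviation beneficial
(Old, Old): (23, 23) - no unilateral deviation beneficial
Mixed NE: P1 plays New with p = 0.92, P2 plays New with q = 0.92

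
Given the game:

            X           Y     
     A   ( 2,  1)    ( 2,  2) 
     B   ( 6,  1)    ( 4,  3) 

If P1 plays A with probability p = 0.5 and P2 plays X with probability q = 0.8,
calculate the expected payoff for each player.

E[P1] = 3.8, E[P2] = 1.3

Work:
E[P1] = p·q·π₁(A,X) + p·(1-q)·π₁(A,Y) + (1-p)·q·π₁(B,X) + (1-p)·(1-q)·π₁(B,Y)
= 0.5·0.8·2 + 0.5·0.2·2 + 0.5·0.8·6 + 0.5·0.2·4
= 3.8

E[P2] = 1.3 (similar calculation)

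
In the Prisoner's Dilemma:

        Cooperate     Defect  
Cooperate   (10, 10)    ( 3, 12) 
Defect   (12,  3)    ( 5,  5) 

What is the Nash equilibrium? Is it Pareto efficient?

(Defect, Defect) is NE; not Pareto efficient

Work:
Defect dominates Cooperate for both players:
If P2 cooperates: Defect (12) > Cooperate (10)
If P2 defects: Defect (5) > Cooperate (3)
NE: (Defect, Defect) with payoff (5, 5)
But (Cooperate, Cooperate) = (10, 10) Pareto dominates (5, 5)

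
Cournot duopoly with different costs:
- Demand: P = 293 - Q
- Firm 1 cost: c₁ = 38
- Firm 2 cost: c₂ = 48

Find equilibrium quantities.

q₁* = 88.33, q₂* = 78.33

Work:
Reaction: q₁ = (293 - 38 - q₂)/2
Reaction: q₂ = (293 - 48 - q₁)/2
Solve simultaneously:
q₁* = (293 - 2×38 + 48)/3 = 88.33
q₂* = (293 - 2×48 + 38)/3 = 78.33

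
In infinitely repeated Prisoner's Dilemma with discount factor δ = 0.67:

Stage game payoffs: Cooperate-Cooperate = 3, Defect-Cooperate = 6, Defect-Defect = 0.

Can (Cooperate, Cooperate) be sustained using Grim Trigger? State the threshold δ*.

δ* = 0.5; since δ = 0.67 ≥ 0.5, cooperation can be sustained

Work:
For Grim Trigger:
Cooperate forever: 3/(1-δ)
Defect then punished: 6 + 0·δ/(1-δ)
Need: 3/(1-δ) ≥ 6 + 0·δ/(1-δ)
Solving: δ ≥ (T-R)/(T-P) = (6-3)/(6-0) = 0.5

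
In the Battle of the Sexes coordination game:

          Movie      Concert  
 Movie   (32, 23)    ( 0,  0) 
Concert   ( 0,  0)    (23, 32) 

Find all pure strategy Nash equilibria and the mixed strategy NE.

Pure NE: (Movie, Movie) and (Concert, Concert); Mixed NE: p = 0.5818, q = 0.4182

Work:
Check pure NE:
(Movie, Movie): (32, 23) - no unilateral deviation beneficial
(Concert, Concert): (23, 32) - no unilateral deviation beneficial
Mixed NE: P1 plays Movie with p = 0.5818, P2 plays Movie with q = 0.4182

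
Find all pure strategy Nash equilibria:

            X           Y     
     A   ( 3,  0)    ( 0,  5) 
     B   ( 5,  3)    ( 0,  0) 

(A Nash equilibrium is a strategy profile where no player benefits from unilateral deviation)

Nash equilibrium: (A, Y), (B, X)

Work:
Best responses:
  P1 vs X: payoffs [3, 5] → best response B (payoff 5)
  P1 vs Y: payoffs [0, 0] → best response A/B (payoff 0)
  P2 vs A: payoffs [0, 5] → best response Y (payoff 5)
  P2 vs B: payoffs [3, 0] → best response X (payoff 3)
Mutual best responses: (A,Y), (B,X) → Nash equilibria.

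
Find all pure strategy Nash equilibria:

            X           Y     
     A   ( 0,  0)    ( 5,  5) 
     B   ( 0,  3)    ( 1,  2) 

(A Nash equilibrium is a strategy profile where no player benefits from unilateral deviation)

Nash equilibrium: (A, Y), (B, X)

Work:
Best responses:
  P1 vs X: payoffs [0, 0] → best response A/B (payoff 0)
  P1 vs Y: payoffs [5, 1] → best response A (payoff 5)
  P2 vs A: payoffs [0, 5] → best response Y (payoff 5)
  P2 vs B: payoffs [3, 2] → best response X (payoff 3)
Mutual best responses: (A,Y), (B,X) → Nash equilibria.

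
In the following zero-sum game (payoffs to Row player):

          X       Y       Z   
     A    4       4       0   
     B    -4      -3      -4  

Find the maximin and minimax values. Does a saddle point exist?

Maximin = 0, Minimax = 0, Saddle: True

Work:
Row minimums: [0, -4] → maximin = 0
Column maximums: [4, 4, 0] → minimax = 0
Saddle point exists! Game value = 0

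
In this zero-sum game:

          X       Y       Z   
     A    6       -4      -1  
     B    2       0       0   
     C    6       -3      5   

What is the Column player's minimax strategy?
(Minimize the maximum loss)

Column should play Y, value = 0

Work:
Column player minimizes Row's maximum payoff:
Column X: max payoff to Row = 6
Column Y: max payoff to Row = 0
Column Z: max payoff to Row = 5
Minimum is 0, achieved by column Y.
Minimax strategy: Y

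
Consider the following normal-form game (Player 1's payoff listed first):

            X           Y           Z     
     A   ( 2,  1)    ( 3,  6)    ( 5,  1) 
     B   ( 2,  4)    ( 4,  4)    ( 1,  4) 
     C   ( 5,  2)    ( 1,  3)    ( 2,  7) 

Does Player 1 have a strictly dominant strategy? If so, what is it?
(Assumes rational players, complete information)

No strictly dominant strategy exists for Player 1

Work:
A strategy strictly dominates another if it gives a strictly higher payoff against every opponent action. Compare each pair of P1's strategies column-by-column:
  A vs B: [2 vs 2, 3 vs 4, 5 vs 1] → A does not strictly dominate B (column X: 2 ≤ 2)
  A vs C: [2 vs 5, 3 vs 1, 5 vs 2] → A does not strictly dominate C (column X: 2 ≤ 5)
  B vs A: [2 vs 2, 4 vs 3, 1 vs 5] → B does not strictly dominate A (column X: 2 ≤ 2)
  B vs C: [2 vs 5, 4 vs 1, 1 vs 2] → B does not strictly dominate C (column X: 2 ≤ 5)
  C vs A: [5 vs 2, 1 vs 3, 2 vs 5] → C does not strictly dominate A (column Y: 1 ≤ 3)
  C vs B: [5 vs 2, 1 vs 4, 2 vs 1] → C does not strictly dominate B (column Y: 1 ≤ 4)
No single strategy strictly dominates all others → no strictly dominant strategy.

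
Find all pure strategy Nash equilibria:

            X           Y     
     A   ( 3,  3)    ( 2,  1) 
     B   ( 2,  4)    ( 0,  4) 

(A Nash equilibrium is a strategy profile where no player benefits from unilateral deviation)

Nash equilibrium: (A, X)

Work:
Best responses:
  P1 vs X: payoffs [3, 2] → best response A (payoff 3)
  P1 vs Y: payoffs [2, 0] → best response A (payoff 2)
  P2 vs A: payoffs [3, 1] → best response X (payoff 3)
  P2 vs B: payoffs [4, 4] → best response X/Y (payoff 4)
Mutual best responses: (A,X) → Nash equilibria.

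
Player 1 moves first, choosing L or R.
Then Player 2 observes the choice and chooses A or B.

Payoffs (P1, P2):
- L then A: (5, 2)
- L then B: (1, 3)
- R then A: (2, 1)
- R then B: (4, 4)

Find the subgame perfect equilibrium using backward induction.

P1 plays R, P2 plays B after L and B after R; Payoff (4, 4)

Work:
Backward induction:
After L: P2 chooses B → P1 gets 1
After R: P2 chooses B → P1 gets 4
P1 chooses R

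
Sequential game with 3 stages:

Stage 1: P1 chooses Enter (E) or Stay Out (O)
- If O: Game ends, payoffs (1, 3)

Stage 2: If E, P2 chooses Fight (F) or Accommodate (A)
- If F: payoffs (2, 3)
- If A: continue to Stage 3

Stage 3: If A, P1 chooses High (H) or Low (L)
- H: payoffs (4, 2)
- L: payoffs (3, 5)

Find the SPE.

SPE: (E, F, H); Outcome (2, 3)

Work:
Stage 3: P1 chooses H (4 vs 3)
Stage 2: P2: F->3, A->2 (anticipating H). Choose F
Stage 1: P1: O->1, E->2 (anticipating F, H). Choose E
SPE path: E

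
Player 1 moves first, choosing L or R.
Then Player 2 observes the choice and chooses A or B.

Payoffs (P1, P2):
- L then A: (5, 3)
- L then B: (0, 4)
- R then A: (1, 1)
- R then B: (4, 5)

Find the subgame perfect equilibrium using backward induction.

P1 plays R, P2 plays B after L and B after R; Payoff (4, 5)

Work:
Backward induction:
After L: P2 chooses B → P1 gets 0
After R: P2 chooses B → P1 gets 4
P1 chooses R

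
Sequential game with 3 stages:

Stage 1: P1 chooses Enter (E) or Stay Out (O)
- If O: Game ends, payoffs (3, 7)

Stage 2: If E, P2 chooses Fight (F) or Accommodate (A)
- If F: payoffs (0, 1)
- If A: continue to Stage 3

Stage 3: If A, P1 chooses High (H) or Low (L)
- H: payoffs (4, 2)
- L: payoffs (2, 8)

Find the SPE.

SPE: (E, A, H); Outcome (4, 2)

Work:
Stage 3: P1 chooses H (4 vs 2)
Stage 2: P2: F->1, A->2 (anticipating H). Choose A
Stage 1: P1: O->3, E->4 (anticipating A, H). Choose E
SPE path: E -> A -> H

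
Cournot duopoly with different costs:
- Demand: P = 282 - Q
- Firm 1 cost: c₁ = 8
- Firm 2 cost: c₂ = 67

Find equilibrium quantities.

q₁* = 111.0, q₂* = 52.0

Work:
Reaction: q₁ = (282 - 8 - q₂)/2
Reaction: q₂ = (282 - 67 - q₁)/2
Solve simultaneously:
q₁* = (282 - 2×8 + 67)/3 = 111.0
q₂* = (282 - 2×67 + 8)/3 = 52.0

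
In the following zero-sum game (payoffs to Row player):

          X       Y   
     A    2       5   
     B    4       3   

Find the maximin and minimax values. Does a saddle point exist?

Maximin = 3, Minimax = 4, Saddle: False

Work:
Row minimums: [2, 3] → maximin = 3
Column maximums: [4, 5] → minimax = 4
No saddle point (maximin ≠ minimax). Mixed strategy needed.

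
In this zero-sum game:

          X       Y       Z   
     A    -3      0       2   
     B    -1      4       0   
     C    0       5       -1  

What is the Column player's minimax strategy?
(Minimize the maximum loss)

Column should play X, value = 0

Work:
Column player minimizes Row's maximum payoff:
Column X: max payoff to Row = 0
Column Y: max payoff to Row = 5
Column Z: max payoff to Row = 2
Minimum is 0, achieved by column X.
Minimax strategy: X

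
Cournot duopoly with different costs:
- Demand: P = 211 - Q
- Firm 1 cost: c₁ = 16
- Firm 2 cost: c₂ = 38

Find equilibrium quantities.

q₁* = 72.33, q₂* = 50.33

Work:
Reaction: q₁ = (211 - 16 - q₂)/2
Reaction: q₂ = (211 - 38 - q₁)/2
Solve simultaneously:
q₁* = (211 - 2×16 + 38)/3 = 72.33
q₂* = (211 - 2×38 + 16)/3 = 50.33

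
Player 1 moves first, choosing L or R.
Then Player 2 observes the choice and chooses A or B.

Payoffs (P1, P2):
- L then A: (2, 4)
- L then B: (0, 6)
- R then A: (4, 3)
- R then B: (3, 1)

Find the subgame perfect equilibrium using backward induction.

P1 plays R, P2 plays B after L and A after R; Payoff (4, 3)

Work:
Backward induction:
After L: P2 chooses B → P1 gets 0
After R: P2 chooses A → P1 gets 4
P1 chooses R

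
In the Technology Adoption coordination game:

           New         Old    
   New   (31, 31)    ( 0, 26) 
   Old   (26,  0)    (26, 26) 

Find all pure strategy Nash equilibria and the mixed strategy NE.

Pure NE: (New, New) and (Old, Old); Mixed NE: p = 0.8387, q = 0.8387

Work:
Check pure NE:
(New, New): (31, 31) - no unilateral deviation beneficial
(Old, Old): (26, 26) - no unilateral deviation beneficial
Mixed NE: P1 plays New with p = 0.8387, P2 plays New with q = 0.8387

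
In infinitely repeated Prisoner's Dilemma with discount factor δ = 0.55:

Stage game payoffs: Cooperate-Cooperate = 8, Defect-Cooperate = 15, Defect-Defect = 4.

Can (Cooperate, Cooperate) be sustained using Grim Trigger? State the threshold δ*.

δ* = 0.6364; since δ = 0.55 < 0.6364, cooperation cannot be sustained

Work:
For Grim Trigger:
Cooperate forever: 8/(1-δ)
Defect then punished: 15 + 4·δ/(1-δ)
Need: 8/(1-δ) ≥ 15 + 4·δ/(1-δ)
Solving: δ ≥ (T-R)/(T-P) = (15-8)/(15-4) = 0.6364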